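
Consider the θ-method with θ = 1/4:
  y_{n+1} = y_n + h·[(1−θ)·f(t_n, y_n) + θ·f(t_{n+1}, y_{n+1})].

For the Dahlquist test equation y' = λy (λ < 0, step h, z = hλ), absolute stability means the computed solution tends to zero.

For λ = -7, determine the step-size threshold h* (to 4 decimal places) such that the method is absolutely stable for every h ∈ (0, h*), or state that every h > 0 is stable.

(-4.0000,0); λ=-7 ⇒ h* = (4)/7 = 0.5714.

With y'=λy (z=hλ):
  y_{n+1} = y_n + z·[3/4·y_n + 1/4·y_{n+1}] ⇒ (1 − 1/4z)y_{n+1} = (1 + 3/4z)y_n
  R(z) = (1 + 3/4z)/(1 − 1/4z).

Need |R(x)|<1, x<0.
x=-0.65: |R|=0.4409
R=−1: 1+3/4x = −1+1/4x ⇒ -1/2x=2 ⇒ x=2/(-1/2)=-4.0000
Confirm numerically:
  x=-2.591: |R|=0.57245 <1
  x=-2.408: |R|=0.50312 <1
  x=-2.352: |R|=0.48111 <1
  x=-1.785: |R|=0.23423 <1
  x=-4.545: |R|=1.12756 >1
  x=-4.406: |R|=1.09660 >1
Stable set (-4.0000, 0).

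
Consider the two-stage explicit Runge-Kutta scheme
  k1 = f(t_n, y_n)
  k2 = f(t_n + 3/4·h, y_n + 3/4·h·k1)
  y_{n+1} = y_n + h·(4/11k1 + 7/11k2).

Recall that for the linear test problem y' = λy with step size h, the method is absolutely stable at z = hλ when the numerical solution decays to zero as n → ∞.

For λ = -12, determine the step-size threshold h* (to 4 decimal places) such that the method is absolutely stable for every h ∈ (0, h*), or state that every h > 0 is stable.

On y'=λy, z=hλ:
  k1=λy_n ⇒ h·k1=z·y_n;  k2=λ(1+3/4z)y_n ⇒ h·k2=z(1+3/4z)y_n
  y_{n+1}/y_n = 1 + 4/11z + 7/11z(1+3/4z) = 1 + z + 21/44z²
  ⇒ R(z) = 1 + z + 21/44z².

Solve |R(x)|<1 on ℝ⁻.
x=-1.38: |R|=0.5289
R=1: x+21/44x²=0 ⇒ x=−44/21=-2.0952; min R=1−1/(4·21/44)=0.4762>−1
Confirm numerically:
  x=-1.920: |R|=0.83942 <1
  x=-1.577: |R|=0.60994 <1
  x=-1.136: |R|=0.47992 <1
  x=-2.695: |R|=1.77144 >1
  x=-2.563: |R|=1.57219 >1
  x=-2.300: |R|=1.22477 >1
So |R|<1 on (-2.0952, 0).

(-2.0952,0); λ=-12 ⇒ h* = (44/21)/12 = 0.1746.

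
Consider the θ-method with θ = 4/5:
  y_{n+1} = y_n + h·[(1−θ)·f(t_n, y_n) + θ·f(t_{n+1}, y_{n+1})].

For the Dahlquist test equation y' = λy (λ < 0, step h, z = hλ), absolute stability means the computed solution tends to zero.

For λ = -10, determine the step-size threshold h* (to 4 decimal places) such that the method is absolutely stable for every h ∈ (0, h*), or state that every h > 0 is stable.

Test eqn y'=λy, z=hλ:
  y_{n+1} = y_n + z·[1/5·y_n + 4/5·y_{n+1}] ⇒ (1 − 4/5z)y_{n+1} = (1 + 1/5z)y_n
  so R(z) = (1 + 1/5z)/(1 − 4/5z).

Boundary: |R(x)|=1, x<0.
x=-1.63: |R|=0.2925
x=-2: |R|=0.2308
x=-10: |R|=0.1111
x=-100: |R|=0.2346
θ=4/5≥1/2 ⇒ |1+1/5x|<|1−4/5x| ∀x<0 ⇒ stable on all of ℝ⁻.

interval (−∞, 0). Any h>0 works for λ=-10.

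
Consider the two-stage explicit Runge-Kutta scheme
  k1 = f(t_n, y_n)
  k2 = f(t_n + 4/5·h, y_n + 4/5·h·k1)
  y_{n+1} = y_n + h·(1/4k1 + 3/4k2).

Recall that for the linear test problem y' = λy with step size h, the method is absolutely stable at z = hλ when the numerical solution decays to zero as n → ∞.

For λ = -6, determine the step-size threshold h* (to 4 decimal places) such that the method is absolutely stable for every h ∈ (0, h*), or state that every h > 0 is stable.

(-1.6667,0); λ=-6 ⇒ h* = (5/3)/6 = 0.2778.

With y'=λy (z=hλ):
  k1=λy_n ⇒ h·k1=z·y_n;  k2=λ(1+4/5z)y_n ⇒ h·k2=z(1+4/5z)y_n
  y_{n+1}/y_n = 1 + 1/4z + 3/4z(1+4/5z) = 1 + z + 3/5z²
  Hence R(z) = 1 + z + 3/5z².

Need |R(x)|<1, x<0.
x=-1.07: |R|=0.6169
R=1: x+3/5x²=0 ⇒ x=−5/3=-1.6667; min R=1−1/(4·3/5)=0.5833>−1
Confirm numerically:
  x=-1.444: |R|=0.80708 <1
  x=-1.274: |R|=0.69985 <1
  x=-1.089: |R|=0.62255 <1
  x=-2.057: |R|=1.48175 >1
  x=-2.051: |R|=1.47296 >1
  x=-1.711: |R|=1.04551 >1
Interval (-1.6667, 0).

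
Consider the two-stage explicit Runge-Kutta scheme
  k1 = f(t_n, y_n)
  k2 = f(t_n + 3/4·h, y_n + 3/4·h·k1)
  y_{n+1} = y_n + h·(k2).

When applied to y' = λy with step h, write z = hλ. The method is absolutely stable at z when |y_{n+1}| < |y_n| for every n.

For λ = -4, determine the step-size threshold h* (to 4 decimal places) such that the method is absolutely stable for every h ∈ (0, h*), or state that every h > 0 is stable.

Test eqn y'=λy, z=hλ:
  k1=λy_n ⇒ h·k1=z·y_n;  k2=λ(1+3/4z)y_n ⇒ h·k2=z(1+3/4z)y_n
  y_{n+1}/y_n = 1 + z(1+3/4z) = 1 + z + 3/4z²
  Hence R(z) = 1 + z + 3/4z².

Boundary: |R(x)|=1, x<0.
x=-0.35: |R|=0.7419
R=1: x+3/4x²=0 ⇒ x=−4/3=-1.3333; min R=1−1/(4·3/4)=0.6667>−1
Confirm numerically:
  x=-1.301: |R|=0.96845 <1
  x=-1.109: |R|=0.81341 <1
  x=-0.713: |R|=0.66828 <1
  x=-0.710: |R|=0.66807 <1
  x=-1.885: |R|=1.77992 >1
  x=-1.468: |R|=1.14827 >1
  x=-1.385: |R|=1.05367 >1
So |R|<1 on (-1.3333, 0).

(-1.3333,0); λ=-4 ⇒ h* = (4/3)/4 = 0.3333.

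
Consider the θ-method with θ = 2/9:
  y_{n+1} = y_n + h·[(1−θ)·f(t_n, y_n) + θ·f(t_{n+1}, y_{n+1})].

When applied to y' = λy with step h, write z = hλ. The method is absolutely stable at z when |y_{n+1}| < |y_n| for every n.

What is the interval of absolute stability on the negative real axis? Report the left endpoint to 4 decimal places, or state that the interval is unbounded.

On y'=λy, z=hλ:
  y_{n+1} = y_n + z·[7/9·y_n + 2/9·y_{n+1}] ⇒ (1 − 2/9z)y_{n+1} = (1 + 7/9z)y_n
  R(z) = (1 + 7/9z)/(1 − 2/9z).

Find x<0 with |R(x)|<1.
x=-1.49: |R|=0.1194
R=−1: 1+7/9x = −1+2/9x ⇒ -5/9x=2 ⇒ x=2/(-5/9)=-3.6000
Confirm numerically:
  x=-1.717: |R|=0.24280 <1
  x=-1.687: |R|=0.22701 <1
  x=-1.659: |R|=0.21213 <1
  x=-1.491: |R|=0.11993 <1
  x=-3.826: |R|=1.06786 >1
  x=-3.762: |R|=1.04902 >1
Interval (-3.6000, 0).

z∈(-3.6000,0).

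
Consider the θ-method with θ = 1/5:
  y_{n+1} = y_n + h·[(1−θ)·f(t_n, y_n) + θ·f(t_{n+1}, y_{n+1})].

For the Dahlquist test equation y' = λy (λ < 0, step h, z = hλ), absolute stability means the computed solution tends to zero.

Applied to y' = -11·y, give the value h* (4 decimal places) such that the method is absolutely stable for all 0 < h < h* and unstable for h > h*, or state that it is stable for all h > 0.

Test eqn y'=λy, z=hλ:
  y_{n+1} = y_n + z·[4/5·y_n + 1/5·y_{n+1}] ⇒ (1 − 1/5z)y_{n+1} = (1 + 4/5z)y_n
  R(z) = (1 + 4/5z)/(1 − 1/5z).

Need |R(x)|<1, x<0.
x=-0.64: |R|=0.4326
R=−1: 1+4/5x = −1+1/5x ⇒ -3/5x=2 ⇒ x=2/(-3/5)=-3.3333
Confirm numerically:
  x=-3.271: |R|=0.97739 <1
  x=-2.991: |R|=0.87148 <1
  x=-2.722: |R|=0.76250 <1
  x=-1.629: |R|=0.22869 <1
  x=-3.668: |R|=1.11583 >1
  x=-3.665: |R|=1.11483 >1
Interval (-3.3333, 0).

(-3.3333,0); λ=-11 ⇒ h* = (10/3)/11 = 0.3030.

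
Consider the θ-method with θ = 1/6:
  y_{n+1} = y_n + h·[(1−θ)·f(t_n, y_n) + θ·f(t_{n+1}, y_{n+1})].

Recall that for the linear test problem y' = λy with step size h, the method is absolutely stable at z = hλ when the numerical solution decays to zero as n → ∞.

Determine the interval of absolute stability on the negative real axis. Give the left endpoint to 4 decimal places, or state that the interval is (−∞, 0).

z∈(-3.0000,0).

Test eqn y'=λy, z=hλ:
  y_{n+1} = y_n + z·[5/6·y_n + 1/6·y_{n+1}] ⇒ (1 − 1/6z)y_{n+1} = (1 + 5/6z)y_n
  so R(z) = (1 + 5/6z)/(1 − 1/6z).

Find x<0 with |R(x)|<1.
x=-1.11: |R|=0.0633
R=−1: 1+5/6x = −1+1/6x ⇒ -2/3x=2 ⇒ x=2/(-2/3)=-3.0000
Confirm numerically:
  x=-2.921: |R|=0.96458 <1
  x=-2.821: |R|=0.91883 <1
  x=-1.345: |R|=0.09871 <1
  x=-3.315: |R|=1.13527 >1
  x=-3.314: |R|=1.13485 >1
Interval (-3.0000, 0).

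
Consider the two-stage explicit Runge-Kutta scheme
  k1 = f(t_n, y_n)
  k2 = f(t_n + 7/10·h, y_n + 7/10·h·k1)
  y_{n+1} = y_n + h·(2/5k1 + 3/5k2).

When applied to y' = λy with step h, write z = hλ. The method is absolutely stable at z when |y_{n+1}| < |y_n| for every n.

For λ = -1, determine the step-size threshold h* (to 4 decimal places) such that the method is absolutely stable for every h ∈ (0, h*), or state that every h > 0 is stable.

(-2.3810,0); λ=-1 ⇒ h* = (50/21)/1 = 2.3810.

With y'=λy (z=hλ):
  k1=λy_n ⇒ h·k1=z·y_n;  k2=λ(1+7/10z)y_n ⇒ h·k2=z(1+7/10z)y_n
  y_{n+1}/y_n = 1 + 2/5z + 3/5z(1+7/10z) = 1 + z + 21/50z²
  so R(z) = 1 + z + 21/50z².

Find x<0 with |R(x)|<1.
x=-0.53: |R|=0.5880
R=1: x+21/50x²=0 ⇒ x=−50/21=-2.3810; min R=1−1/(4·21/50)=0.4048>−1
Confirm numerically:
  x=-2.330: |R|=0.95014 <1
  x=-1.445: |R|=0.43197 <1
  x=-1.203: |R|=0.40483 <1
  x=-2.907: |R|=1.64227 >1
  x=-2.614: |R|=1.25586 >1
So |R|<1 on (-2.3810, 0).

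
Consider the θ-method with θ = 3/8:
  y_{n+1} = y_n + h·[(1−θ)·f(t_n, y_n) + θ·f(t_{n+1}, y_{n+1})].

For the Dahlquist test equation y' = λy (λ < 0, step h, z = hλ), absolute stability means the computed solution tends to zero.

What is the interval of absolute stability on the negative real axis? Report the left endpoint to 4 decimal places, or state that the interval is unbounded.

z∈(-8.0000,0).

On y'=λy, z=hλ:
  y_{n+1} = y_n + z·[5/8·y_n + 3/8·y_{n+1}] ⇒ (1 − 3/8z)y_{n+1} = (1 + 5/8z)y_n
  R(z) = (1 + 5/8z)/(1 − 3/8z).

Solve |R(x)|<1 on ℝ⁻.
x=-0.85: |R|=0.3555
R=−1: 1+5/8x = −1+3/8x ⇒ -1/4x=2 ⇒ x=2/(-1/4)=-8.0000
Confirm numerically:
  x=-6.507: |R|=0.89150 <1
  x=-6.040: |R|=0.84992 <1
  x=-4.995: |R|=0.73853 <1
  x=-4.605: |R|=0.68875 <1
  x=-8.477: |R|=1.02854 >1
  x=-8.142: |R|=1.00876 >1
So |R|<1 on (-8.0000, 0).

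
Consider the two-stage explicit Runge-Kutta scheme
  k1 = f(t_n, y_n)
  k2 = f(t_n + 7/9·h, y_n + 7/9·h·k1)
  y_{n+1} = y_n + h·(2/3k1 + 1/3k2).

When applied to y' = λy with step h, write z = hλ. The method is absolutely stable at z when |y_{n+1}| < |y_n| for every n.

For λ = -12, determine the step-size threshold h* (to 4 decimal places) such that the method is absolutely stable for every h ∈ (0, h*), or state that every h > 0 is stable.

Test eqn y'=λy, z=hλ:
  k1=λy_n ⇒ h·k1=z·y_n;  k2=λ(1+7/9z)y_n ⇒ h·k2=z(1+7/9z)y_n
  y_{n+1}/y_n = 1 + 2/3z + 1/3z(1+7/9z) = 1 + z + 7/27z²
  Hence R(z) = 1 + z + 7/27z².

Need |R(x)|<1, x<0.
x=-1.44: |R|=0.0976
R=1: x+7/27x²=0 ⇒ x=−27/7=-3.8571; min R=1−1/(4·7/27)=0.0357>−1
Confirm numerically:
  x=-3.657: |R|=0.81024 <1
  x=-3.145: |R|=0.41934 <1
  x=-2.958: |R|=0.31046 <1
  x=-4.356: |R|=1.56338 >1
  x=-4.203: |R|=1.37687 >1
  x=-3.893: |R|=1.03619 >1
So |R|<1 on (-3.8571, 0).

(-3.8571,0); λ=-12 ⇒ h* = (27/7)/12 = 0.3214.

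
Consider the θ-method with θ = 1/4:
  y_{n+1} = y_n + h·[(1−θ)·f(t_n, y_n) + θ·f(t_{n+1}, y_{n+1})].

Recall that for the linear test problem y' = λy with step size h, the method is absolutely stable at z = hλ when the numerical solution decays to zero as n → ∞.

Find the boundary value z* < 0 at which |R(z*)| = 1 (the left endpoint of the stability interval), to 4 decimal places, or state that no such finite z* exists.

left endpoint -4.0000.

With y'=λy (z=hλ):
  y_{n+1} = y_n + z·[3/4·y_n + 1/4·y_{n+1}] ⇒ (1 − 1/4z)y_{n+1} = (1 + 3/4z)y_n
  ⇒ R(z) = (1 + 3/4z)/(1 − 1/4z).

Need |R(x)|<1, x<0.
x=-1.44: |R|=0.0588
R=−1: 1+3/4x = −1+1/4x ⇒ -1/2x=2 ⇒ x=2/(-1/2)=-4.0000
Confirm numerically:
  x=-3.433: |R|=0.84744 <1
  x=-3.383: |R|=0.83286 <1
  x=-2.508: |R|=0.54149 <1
  x=-4.563: |R|=1.13150 >1
  x=-4.134: |R|=1.03295 >1
  x=-4.122: |R|=1.03004 >1
Stable set (-4.0000, 0).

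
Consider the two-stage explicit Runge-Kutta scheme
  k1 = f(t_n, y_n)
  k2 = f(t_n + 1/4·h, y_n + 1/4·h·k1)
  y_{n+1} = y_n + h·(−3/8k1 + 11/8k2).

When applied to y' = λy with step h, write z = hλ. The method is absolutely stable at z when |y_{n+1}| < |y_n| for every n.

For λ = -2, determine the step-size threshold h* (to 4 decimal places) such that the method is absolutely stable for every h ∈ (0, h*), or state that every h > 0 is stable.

(-2.9091,0); λ=-2 ⇒ h* = (32/11)/2 = 1.4545.

On y'=λy, z=hλ:
  k1=λy_n ⇒ h·k1=z·y_n;  k2=λ(1+1/4z)y_n ⇒ h·k2=z(1+1/4z)y_n
  y_{n+1}/y_n = 1 − 3/8z + 11/8z(1+1/4z) = 1 + z + 11/32z²
  so R(z) = 1 + z + 11/32z².

Need |R(x)|<1, x<0.
x=-1.29: |R|=0.2820
R=1: x+11/32x²=0 ⇒ x=−32/11=-2.9091; min R=1−1/(4·11/32)=0.2727>−1
Confirm numerically:
  x=-2.112: |R|=0.42131 <1
  x=-1.835: |R|=0.32248 <1
  x=-1.408: |R|=0.27347 <1
  x=-3.459: |R|=1.65386 >1
  x=-3.159: |R|=1.27138 >1
  x=-2.990: |R|=1.08316 >1
So |R|<1 on (-2.9091, 0).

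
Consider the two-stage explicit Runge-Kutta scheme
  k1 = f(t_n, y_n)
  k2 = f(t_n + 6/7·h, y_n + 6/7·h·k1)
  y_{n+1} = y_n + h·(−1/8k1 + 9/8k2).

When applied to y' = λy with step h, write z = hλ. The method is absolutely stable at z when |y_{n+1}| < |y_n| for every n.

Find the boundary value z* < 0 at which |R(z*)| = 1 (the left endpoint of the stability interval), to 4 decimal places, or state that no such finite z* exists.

On y'=λy, z=hλ:
  k1=λy_n ⇒ h·k1=z·y_n;  k2=λ(1+6/7z)y_n ⇒ h·k2=z(1+6/7z)y_n
  y_{n+1}/y_n = 1 − 1/8z + 9/8z(1+6/7z) = 1 + z + 27/28z²
  R(z) = 1 + z + 27/28z².

Need |R(x)|<1, x<0.
x=-1.25: |R|=1.2567
R=1: x+27/28x²=0 ⇒ x=−28/27=-1.0370; min R=1−1/(4·27/28)=0.7407>−1
Confirm numerically:
  x=-0.741: |R|=0.78847 <1
  x=-0.735: |R|=0.78593 <1
  x=-0.633: |R|=0.75338 <1
  x=-1.580: |R|=1.82724 >1
  x=-1.203: |R|=1.19252 >1
Interval (-1.0370, 0).

z* = -1.0370.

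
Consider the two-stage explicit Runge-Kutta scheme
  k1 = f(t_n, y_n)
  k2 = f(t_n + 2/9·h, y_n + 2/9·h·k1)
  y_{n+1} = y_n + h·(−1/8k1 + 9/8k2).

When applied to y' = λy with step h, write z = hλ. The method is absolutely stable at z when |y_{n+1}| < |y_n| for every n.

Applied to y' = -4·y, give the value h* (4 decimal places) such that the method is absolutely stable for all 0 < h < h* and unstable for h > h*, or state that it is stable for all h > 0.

On y'=λy, z=hλ:
  k1=λy_n ⇒ h·k1=z·y_n;  k2=λ(1+2/9z)y_n ⇒ h·k2=z(1+2/9z)y_n
  y_{n+1}/y_n = 1 − 1/8z + 9/8z(1+2/9z) = 1 + z + 1/4z²
  R(z) = 1 + z + 1/4z².

Solve |R(x)|<1 on ℝ⁻.
x=-0.59: |R|=0.4970
R=1: x+1/4x²=0 ⇒ x=−4=-4.0000; min R=1−1/(4·1/4)=0.0000>−1
Confirm numerically:
  x=-3.463: |R|=0.53509 <1
  x=-2.962: |R|=0.23136 <1
  x=-2.189: |R|=0.00893 <1
  x=-1.857: |R|=0.00511 <1
  x=-4.365: |R|=1.39831 >1
  x=-4.294: |R|=1.31561 >1
  x=-4.133: |R|=1.13742 >1
So |R|<1 on (-4.0000, 0).

(-4.0000,0); λ=-4 ⇒ h* = (4)/4 = 1.0000.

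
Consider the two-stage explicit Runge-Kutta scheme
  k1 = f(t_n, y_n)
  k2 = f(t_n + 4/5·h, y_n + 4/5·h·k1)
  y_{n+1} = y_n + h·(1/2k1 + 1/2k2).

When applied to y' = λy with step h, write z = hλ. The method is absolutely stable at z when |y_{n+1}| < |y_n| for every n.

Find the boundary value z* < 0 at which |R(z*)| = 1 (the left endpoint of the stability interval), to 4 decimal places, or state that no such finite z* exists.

z* = -2.5000.

With y'=λy (z=hλ):
  k1=λy_n ⇒ h·k1=z·y_n;  k2=λ(1+4/5z)y_n ⇒ h·k2=z(1+4/5z)y_n
  y_{n+1}/y_n = 1 + 1/2z + 1/2z(1+4/5z) = 1 + z + 2/5z²
  R(z) = 1 + z + 2/5z².

Need |R(x)|<1, x<0.
x=-1.64: |R|=0.4358
R=1: x+2/5x²=0 ⇒ x=−5/2=-2.5000; min R=1−1/(4·2/5)=0.3750>−1
Confirm numerically:
  x=-2.246: |R|=0.77181 <1
  x=-1.757: |R|=0.47782 <1
  x=-1.336: |R|=0.37796 <1
  x=-1.090: |R|=0.38524 <1
  x=-2.937: |R|=1.51339 >1
  x=-2.932: |R|=1.50665 >1
Interval (-2.5000, 0).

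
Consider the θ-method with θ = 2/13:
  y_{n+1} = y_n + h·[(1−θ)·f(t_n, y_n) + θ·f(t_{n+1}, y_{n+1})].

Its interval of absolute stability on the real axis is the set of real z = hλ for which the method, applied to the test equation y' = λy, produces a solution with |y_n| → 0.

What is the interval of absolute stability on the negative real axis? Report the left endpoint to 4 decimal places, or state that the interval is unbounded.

(-2.8889, 0).

With y'=λy (z=hλ):
  y_{n+1} = y_n + z·[11/13·y_n + 2/13·y_{n+1}] ⇒ (1 − 2/13z)y_{n+1} = (1 + 11/13z)y_n
  Hence R(z) = (1 + 11/13z)/(1 − 2/13z).

Need |R(x)|<1, x<0.
x=-1.71: |R|=0.3538
R=−1: 1+11/13x = −1+2/13x ⇒ -9/13x=2 ⇒ x=2/(-9/13)=-2.8889
Confirm numerically:
  x=-2.829: |R|=0.97111 <1
  x=-2.382: |R|=0.74319 <1
  x=-1.224: |R|=0.03004 <1
  x=-3.481: |R|=1.26696 >1
  x=-3.426: |R|=1.24350 >1
  x=-2.958: |R|=1.03288 >1
So |R|<1 on (-2.8889, 0).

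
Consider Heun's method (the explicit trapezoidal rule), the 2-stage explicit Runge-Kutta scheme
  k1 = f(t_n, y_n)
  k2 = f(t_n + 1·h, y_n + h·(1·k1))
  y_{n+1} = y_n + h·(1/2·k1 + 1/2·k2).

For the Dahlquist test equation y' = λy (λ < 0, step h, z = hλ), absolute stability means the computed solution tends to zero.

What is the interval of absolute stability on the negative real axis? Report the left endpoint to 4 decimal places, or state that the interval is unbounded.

With y'=λy (z=hλ):
  order 2, 2-stage ⇒ R(z)=1+z+z^2/2
  (e.g. R(-1.75)=0.78125, |R|=0.78125)

Boundary: |R(x)|=1, x<0.
x=-1.75: |R|=0.7812
|R(-0.87)|=0.5085 |R(-0.59)|=0.5840 |R(-0.52)|=0.6152
Bisect:
  x_lo=-2.6809 |R|=1.9127  x_hi=-0.2144 |R|=0.8086
  mid=-1.44766 |R|=0.60020 →hi
  mid=-2.06428 |R|=1.06634 →lo
  mid=-1.75597 |R|=0.78574 →hi
  mid=-1.91012 |R|=0.91416 →hi
  mid=-1.98720 |R|=0.98728 →hi
  mid=-2.02574 |R|=1.02607 →lo
  mid=-2.00647 |R|=1.00649 →lo
  mid=-1.99683 |R|=0.99684 →hi
  mid=-2.00165 |R|=1.00165 →lo
  ...
  [-2.00014,-1.99999] ⇒ x*=-2.0000
Stable set (-2.0000, 0).

(-2.0000, 0).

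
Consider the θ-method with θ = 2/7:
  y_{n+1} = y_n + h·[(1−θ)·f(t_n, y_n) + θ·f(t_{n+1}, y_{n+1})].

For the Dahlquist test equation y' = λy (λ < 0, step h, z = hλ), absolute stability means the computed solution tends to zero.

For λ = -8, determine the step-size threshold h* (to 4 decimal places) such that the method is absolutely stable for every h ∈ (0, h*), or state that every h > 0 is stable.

(-4.6667,0); λ=-8 ⇒ h* = (14/3)/8 = 0.5833.

With y'=λy (z=hλ):
  y_{n+1} = y_n + z·[5/7·y_n + 2/7·y_{n+1}] ⇒ (1 − 2/7z)y_{n+1} = (1 + 5/7z)y_n
  so R(z) = (1 + 5/7z)/(1 − 2/7z).

Solve |R(x)|<1 on ℝ⁻.
x=-0.48: |R|=0.5779
R=−1: 1+5/7x = −1+2/7x ⇒ -3/7x=2 ⇒ x=2/(-3/7)=-4.6667
Confirm numerically:
  x=-3.892: |R|=0.84280 <1
  x=-3.385: |R|=0.72077 <1
  x=-2.962: |R|=0.60430 <1
  x=-2.671: |R|=0.51491 <1
  x=-5.170: |R|=1.08708 >1
  x=-4.932: |R|=1.04720 >1
So |R|<1 on (-4.6667, 0).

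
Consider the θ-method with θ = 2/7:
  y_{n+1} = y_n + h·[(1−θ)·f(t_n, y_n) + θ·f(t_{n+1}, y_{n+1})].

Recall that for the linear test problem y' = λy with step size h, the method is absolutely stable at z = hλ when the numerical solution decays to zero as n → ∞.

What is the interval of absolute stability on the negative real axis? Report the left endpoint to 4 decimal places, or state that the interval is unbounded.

Set f=λy, z=hλ:
  y_{n+1} = y_n + z·[5/7·y_n + 2/7·y_{n+1}] ⇒ (1 − 2/7z)y_{n+1} = (1 + 5/7z)y_n
  Hence R(z) = (1 + 5/7z)/(1 − 2/7z).

Find x<0 with |R(x)|<1.
x=-1.57: |R|=0.0838
R=−1: 1+5/7x = −1+2/7x ⇒ -3/7x=2 ⇒ x=2/(-3/7)=-4.6667
Confirm numerically:
  x=-3.147: |R|=0.65706 <1
  x=-2.930: |R|=0.59487 <1
  x=-2.452: |R|=0.44187 <1
  x=-2.264: |R|=0.37474 <1
  x=-4.883: |R|=1.03871 >1
  x=-4.797: |R|=1.02356 >1
  x=-4.782: |R|=1.02089 >1
So |R|<1 on (-4.6667, 0).

(-4.6667, 0).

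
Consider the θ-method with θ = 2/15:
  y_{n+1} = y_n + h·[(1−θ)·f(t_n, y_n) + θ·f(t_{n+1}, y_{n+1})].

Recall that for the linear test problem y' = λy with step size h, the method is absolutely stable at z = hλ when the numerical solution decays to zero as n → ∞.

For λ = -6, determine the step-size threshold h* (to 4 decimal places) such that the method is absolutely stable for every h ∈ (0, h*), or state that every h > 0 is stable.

Test eqn y'=λy, z=hλ:
  y_{n+1} = y_n + z·[13/15·y_n + 2/15·y_{n+1}] ⇒ (1 − 2/15z)y_{n+1} = (1 + 13/15z)y_n
  Hence R(z) = (1 + 13/15z)/(1 − 2/15z).

Boundary: |R(x)|=1, x<0.
x=-1.48: |R|=0.2361
R=−1: 1+13/15x = −1+2/15x ⇒ -11/15x=2 ⇒ x=2/(-11/15)=-2.7273
Confirm numerically:
  x=-2.478: |R|=0.86260 <1
  x=-2.398: |R|=0.81703 <1
  x=-2.355: |R|=0.79224 <1
  x=-1.615: |R|=0.32885 <1
  x=-3.079: |R|=1.18286 >1
  x=-2.795: |R|=1.03618 >1
  x=-2.769: |R|=1.02235 >1
Interval (-2.7273, 0).

(-2.7273,0); λ=-6 ⇒ h* = (30/11)/6 = 0.4545.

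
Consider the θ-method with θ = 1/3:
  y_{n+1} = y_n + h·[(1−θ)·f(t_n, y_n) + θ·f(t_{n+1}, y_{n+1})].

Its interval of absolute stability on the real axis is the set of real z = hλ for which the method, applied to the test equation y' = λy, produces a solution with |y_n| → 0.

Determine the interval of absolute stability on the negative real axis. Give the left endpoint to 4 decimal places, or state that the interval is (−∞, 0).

On y'=λy, z=hλ:
  y_{n+1} = y_n + z·[2/3·y_n + 1/3·y_{n+1}] ⇒ (1 − 1/3z)y_{n+1} = (1 + 2/3z)y_n
  R(z) = (1 + 2/3z)/(1 − 1/3z).

Need |R(x)|<1, x<0.
x=-1.64: |R|=0.0603
R=−1: 1+2/3x = −1+1/3x ⇒ -1/3x=2 ⇒ x=2/(-1/3)=-6.0000
Confirm numerically:
  x=-4.687: |R|=0.82919 <1
  x=-3.436: |R|=0.60162 <1
  x=-3.304: |R|=0.57234 <1
  x=-6.319: |R|=1.03423 >1
  x=-6.213: |R|=1.02312 >1
  x=-6.115: |R|=1.01262 >1
So |R|<1 on (-6.0000, 0).

(-6.0000, 0).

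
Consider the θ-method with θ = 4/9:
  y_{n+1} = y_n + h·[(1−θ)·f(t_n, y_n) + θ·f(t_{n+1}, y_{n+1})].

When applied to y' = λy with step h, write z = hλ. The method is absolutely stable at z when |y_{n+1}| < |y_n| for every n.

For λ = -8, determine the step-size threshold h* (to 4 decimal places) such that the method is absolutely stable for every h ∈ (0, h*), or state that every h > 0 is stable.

(-18.0000,0); λ=-8 ⇒ h* = (18)/8 = 2.2500.

With y'=λy (z=hλ):
  y_{n+1} = y_n + z·[5/9·y_n + 4/9·y_{n+1}] ⇒ (1 − 4/9z)y_{n+1} = (1 + 5/9z)y_n
  Hence R(z) = (1 + 5/9z)/(1 − 4/9z).

Boundary: |R(x)|=1, x<0.
x=-0.35: |R|=0.6971
R=−1: 1+5/9x = −1+4/9x ⇒ -1/9x=2 ⇒ x=2/(-1/9)=-18.0000
Confirm numerically:
  x=-17.718: |R|=0.99647 <1
  x=-17.243: |R|=0.99029 <1
  x=-16.318: |R|=0.97735 <1
  x=-18.329: |R|=1.00400 >1
  x=-18.252: |R|=1.00307 >1
Stable set (-18.0000, 0).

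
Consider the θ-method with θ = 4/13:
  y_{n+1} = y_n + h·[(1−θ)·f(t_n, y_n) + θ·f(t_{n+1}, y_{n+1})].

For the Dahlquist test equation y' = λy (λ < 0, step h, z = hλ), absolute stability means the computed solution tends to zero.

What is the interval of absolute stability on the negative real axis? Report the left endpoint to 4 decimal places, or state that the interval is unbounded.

(-5.2000, 0).

Set f=λy, z=hλ:
  y_{n+1} = y_n + z·[9/13·y_n + 4/13·y_{n+1}] ⇒ (1 − 4/13z)y_{n+1} = (1 + 9/13z)y_n
  ⇒ R(z) = (1 + 9/13z)/(1 − 4/13z).

Boundary: |R(x)|=1, x<0.
x=-0.6: |R|=0.4935
R=−1: 1+9/13x = −1+4/13x ⇒ -5/13x=2 ⇒ x=2/(-5/13)=-5.2000
Confirm numerically:
  x=-4.414: |R|=0.87180 <1
  x=-3.627: |R|=0.71408 <1
  x=-3.152: |R|=0.60012 <1
  x=-5.452: |R|=1.03620 >1
  x=-5.356: |R|=1.02266 >1
So |R|<1 on (-5.2000, 0).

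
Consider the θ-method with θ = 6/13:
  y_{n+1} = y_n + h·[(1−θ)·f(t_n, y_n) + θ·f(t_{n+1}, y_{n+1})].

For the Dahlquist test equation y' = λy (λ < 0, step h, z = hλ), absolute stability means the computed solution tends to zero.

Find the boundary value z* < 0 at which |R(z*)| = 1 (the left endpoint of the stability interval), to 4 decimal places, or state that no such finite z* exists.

left endpoint -26.0000.

Test eqn y'=λy, z=hλ:
  y_{n+1} = y_n + z·[7/13·y_n + 6/13·y_{n+1}] ⇒ (1 − 6/13z)y_{n+1} = (1 + 7/13z)y_n
  ⇒ R(z) = (1 + 7/13z)/(1 − 6/13z).

Solve |R(x)|<1 on ℝ⁻.
x=-0.41: |R|=0.6552
R=−1: 1+7/13x = −1+6/13x ⇒ -1/13x=2 ⇒ x=2/(-1/13)=-26.0000
Confirm numerically:
  x=-21.351: |R|=0.96705 <1
  x=-21.320: |R|=0.96679 <1
  x=-12.747: |R|=0.85189 <1
  x=-10.942: |R|=0.80855 <1
  x=-26.504: |R|=1.00293 >1
  x=-26.335: |R|=1.00196 >1
  x=-26.097: |R|=1.00057 >1
So |R|<1 on (-26.0000, 0).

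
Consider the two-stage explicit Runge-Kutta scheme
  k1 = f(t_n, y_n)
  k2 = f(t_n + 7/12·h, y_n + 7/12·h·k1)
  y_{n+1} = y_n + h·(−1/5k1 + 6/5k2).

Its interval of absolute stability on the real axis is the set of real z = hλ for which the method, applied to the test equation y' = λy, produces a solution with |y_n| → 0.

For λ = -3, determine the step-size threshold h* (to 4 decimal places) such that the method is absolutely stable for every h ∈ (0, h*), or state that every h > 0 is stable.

(-1.4286,0); λ=-3 ⇒ h* = (10/7)/3 = 0.4762.

Test eqn y'=λy, z=hλ:
  k1=λy_n ⇒ h·k1=z·y_n;  k2=λ(1+7/12z)y_n ⇒ h·k2=z(1+7/12z)y_n
  y_{n+1}/y_n = 1 − 1/5z + 6/5z(1+7/12z) = 1 + z + 7/10z²
  so R(z) = 1 + z + 7/10z².

Find x<0 with |R(x)|<1.
x=-0.48: |R|=0.6813
R=1: x+7/10x²=0 ⇒ x=−10/7=-1.4286; min R=1−1/(4·7/10)=0.6429>−1
Confirm numerically:
  x=-0.978: |R|=0.69154 <1
  x=-0.789: |R|=0.64676 <1
  x=-0.660: |R|=0.64492 <1
  x=-1.774: |R|=1.42895 >1
  x=-1.691: |R|=1.31064 >1
Interval (-1.4286, 0).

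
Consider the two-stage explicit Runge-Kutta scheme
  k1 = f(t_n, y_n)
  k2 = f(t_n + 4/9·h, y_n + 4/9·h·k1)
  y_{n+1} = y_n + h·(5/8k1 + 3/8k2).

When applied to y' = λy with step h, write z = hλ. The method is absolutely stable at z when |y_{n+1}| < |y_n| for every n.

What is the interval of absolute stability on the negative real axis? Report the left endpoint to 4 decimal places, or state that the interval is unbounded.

z∈(-6.0000,0).

On y'=λy, z=hλ:
  k1=λy_n ⇒ h·k1=z·y_n;  k2=λ(1+4/9z)y_n ⇒ h·k2=z(1+4/9z)y_n
  y_{n+1}/y_n = 1 + 5/8z + 3/8z(1+4/9z) = 1 + z + 1/6z²
  Hence R(z) = 1 + z + 1/6z².

Boundary: |R(x)|=1, x<0.
x=-1.17: |R|=0.0582
R=1: x+1/6x²=0 ⇒ x=−6=-6.0000; min R=1−1/(4·1/6)=-0.5000>−1
Confirm numerically:
  x=-5.596: |R|=0.62320 <1
  x=-4.711: |R|=0.01208 <1
  x=-3.149: |R|=0.49630 <1
  x=-2.996: |R|=0.50000 <1
  x=-6.263: |R|=1.27453 >1
  x=-6.126: |R|=1.12865 >1
So |R|<1 on (-6.0000, 0).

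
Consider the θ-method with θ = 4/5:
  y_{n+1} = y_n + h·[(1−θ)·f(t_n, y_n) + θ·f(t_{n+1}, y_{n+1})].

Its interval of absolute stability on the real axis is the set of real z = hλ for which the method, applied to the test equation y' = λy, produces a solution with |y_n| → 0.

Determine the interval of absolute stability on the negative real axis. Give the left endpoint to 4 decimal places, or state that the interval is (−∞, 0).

Set f=λy, z=hλ:
  y_{n+1} = y_n + z·[1/5·y_n + 4/5·y_{n+1}] ⇒ (1 − 4/5z)y_{n+1} = (1 + 1/5z)y_n
  ⇒ R(z) = (1 + 1/5z)/(1 − 4/5z).

Boundary: |R(x)|=1, x<0.
x=-1.7: |R|=0.2797
x=-2: |R|=0.2308
x=-10: |R|=0.1111
x=-100: |R|=0.2346
θ=4/5≥1/2 ⇒ |1+1/5x|<|1−4/5x| ∀x<0 ⇒ unbounded interval.

(−∞, 0) — no finite endpoint.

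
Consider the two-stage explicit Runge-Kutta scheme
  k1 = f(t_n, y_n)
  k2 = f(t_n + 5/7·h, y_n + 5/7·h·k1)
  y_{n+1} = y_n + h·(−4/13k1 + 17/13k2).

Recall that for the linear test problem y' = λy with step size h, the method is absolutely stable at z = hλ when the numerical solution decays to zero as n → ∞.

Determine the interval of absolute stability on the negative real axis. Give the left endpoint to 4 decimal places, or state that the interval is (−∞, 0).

z∈(-1.0706,0).

Test eqn y'=λy, z=hλ:
  k1=λy_n ⇒ h·k1=z·y_n;  k2=λ(1+5/7z)y_n ⇒ h·k2=z(1+5/7z)y_n
  y_{n+1}/y_n = 1 − 4/13z + 17/13z(1+5/7z) = 1 + z + 85/91z²
  so R(z) = 1 + z + 85/91z².

Find x<0 with |R(x)|<1.
x=-1.78: |R|=2.1795
R=1: x+85/91x²=0 ⇒ x=−91/85=-1.0706; min R=1−1/(4·85/91)=0.7324>−1
Confirm numerically:
  x=-0.964: |R|=0.90402 <1
  x=-0.711: |R|=0.76119 <1
  x=-0.670: |R|=0.74930 <1
  x=-0.614: |R|=0.73814 <1
  x=-1.298: |R|=1.27572 >1
  x=-1.295: |R|=1.27145 >1
  x=-1.104: |R|=1.03445 >1
Interval (-1.0706, 0).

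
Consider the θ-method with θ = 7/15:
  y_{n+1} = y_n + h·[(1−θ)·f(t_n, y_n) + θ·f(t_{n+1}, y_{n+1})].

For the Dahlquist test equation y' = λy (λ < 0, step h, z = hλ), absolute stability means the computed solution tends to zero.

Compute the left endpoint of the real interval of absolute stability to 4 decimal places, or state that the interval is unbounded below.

z* = -30.0000.

Set f=λy, z=hλ:
  y_{n+1} = y_n + z·[8/15·y_n + 7/15·y_{n+1}] ⇒ (1 − 7/15z)y_{n+1} = (1 + 8/15z)y_n
  R(z) = (1 + 8/15z)/(1 − 7/15z).

Find x<0 with |R(x)|<1.
x=-1.05: |R|=0.2953
R=−1: 1+8/15x = −1+7/15x ⇒ -1/15x=2 ⇒ x=2/(-1/15)=-30.0000
Confirm numerically:
  x=-27.764: |R|=0.98932 <1
  x=-26.699: |R|=0.98365 <1
  x=-24.644: |R|=0.97144 <1
  x=-24.295: |R|=0.96917 <1
  x=-30.468: |R|=1.00205 >1
  x=-30.267: |R|=1.00118 >1
  x=-30.109: |R|=1.00048 >1
Interval (-30.0000, 0).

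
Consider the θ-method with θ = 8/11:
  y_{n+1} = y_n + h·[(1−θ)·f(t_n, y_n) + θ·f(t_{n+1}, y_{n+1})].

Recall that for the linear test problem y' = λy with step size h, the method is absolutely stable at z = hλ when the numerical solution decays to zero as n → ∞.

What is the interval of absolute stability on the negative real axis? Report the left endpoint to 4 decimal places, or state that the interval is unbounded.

(−∞, 0) — no finite endpoint.

On y'=λy, z=hλ:
  y_{n+1} = y_n + z·[3/11·y_n + 8/11·y_{n+1}] ⇒ (1 − 8/11z)y_{n+1} = (1 + 3/11z)y_n
  so R(z) = (1 + 3/11z)/(1 − 8/11z).

Solve |R(x)|<1 on ℝ⁻.
x=-1.74: |R|=0.2319
x=-2: |R|=0.1852
x=-10: |R|=0.2088
x=-100: |R|=0.3564
θ=8/11≥1/2 ⇒ |1+3/11x|<|1−8/11x| ∀x<0 ⇒ stable on all of ℝ⁻.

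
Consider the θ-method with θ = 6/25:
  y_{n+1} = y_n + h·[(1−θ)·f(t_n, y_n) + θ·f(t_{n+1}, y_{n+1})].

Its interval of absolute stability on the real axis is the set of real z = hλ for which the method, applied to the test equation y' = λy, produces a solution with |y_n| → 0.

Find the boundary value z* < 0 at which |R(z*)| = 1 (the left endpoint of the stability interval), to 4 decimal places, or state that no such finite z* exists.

On y'=λy, z=hλ:
  y_{n+1} = y_n + z·[19/25·y_n + 6/25·y_{n+1}] ⇒ (1 − 6/25z)y_{n+1} = (1 + 19/25z)y_n
  Hence R(z) = (1 + 19/25z)/(1 − 6/25z).

Find x<0 with |R(x)|<1.
x=-0.43: |R|=0.6102
R=−1: 1+19/25x = −1+6/25x ⇒ -13/25x=2 ⇒ x=2/(-13/25)=-3.8462
Confirm numerically:
  x=-3.719: |R|=0.96506 <1
  x=-2.854: |R|=0.69381 <1
  x=-2.064: |R|=0.38027 <1
  x=-1.780: |R|=0.24720 <1
  x=-4.244: |R|=1.10249 >1
  x=-3.957: |R|=1.02956 >1
Interval (-3.8462, 0).

z* = -3.8462.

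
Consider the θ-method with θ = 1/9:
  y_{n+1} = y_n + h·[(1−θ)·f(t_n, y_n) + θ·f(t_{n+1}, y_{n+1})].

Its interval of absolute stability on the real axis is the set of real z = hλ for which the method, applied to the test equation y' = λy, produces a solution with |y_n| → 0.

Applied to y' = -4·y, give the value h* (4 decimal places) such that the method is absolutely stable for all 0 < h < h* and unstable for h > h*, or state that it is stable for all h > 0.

On y'=λy, z=hλ:
  y_{n+1} = y_n + z·[8/9·y_n + 1/9·y_{n+1}] ⇒ (1 − 1/9z)y_{n+1} = (1 + 8/9z)y_n
  so R(z) = (1 + 8/9z)/(1 − 1/9z).

Find x<0 with |R(x)|<1.
x=-1.23: |R|=0.0821
R=−1: 1+8/9x = −1+1/9x ⇒ -7/9x=2 ⇒ x=2/(-7/9)=-2.5714
Confirm numerically:
  x=-2.470: |R|=0.93810 <1
  x=-2.396: |R|=0.89224 <1
  x=-1.910: |R|=0.57562 <1
  x=-1.543: |R|=0.31718 <1
  x=-3.164: |R|=1.34101 >1
  x=-2.957: |R|=1.22573 >1
  x=-2.878: |R|=1.18067 >1
Stable set (-2.5714, 0).

(-2.5714,0); λ=-4 ⇒ h* = (18/7)/4 = 0.6429.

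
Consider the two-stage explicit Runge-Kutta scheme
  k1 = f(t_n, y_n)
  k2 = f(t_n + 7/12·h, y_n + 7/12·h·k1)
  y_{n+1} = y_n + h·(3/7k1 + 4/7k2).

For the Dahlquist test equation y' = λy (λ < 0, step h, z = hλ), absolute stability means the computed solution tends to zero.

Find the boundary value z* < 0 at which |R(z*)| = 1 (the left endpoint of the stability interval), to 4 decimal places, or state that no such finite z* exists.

Set f=λy, z=hλ:
  k1=λy_n ⇒ h·k1=z·y_n;  k2=λ(1+7/12z)y_n ⇒ h·k2=z(1+7/12z)y_n
  y_{n+1}/y_n = 1 + 3/7z + 4/7z(1+7/12z) = 1 + z + 1/3z²
  ⇒ R(z) = 1 + z + 1/3z².

Boundary: |R(x)|=1, x<0.
x=-1.07: |R|=0.3116
R=1: x+1/3x²=0 ⇒ x=−3=-3.0000; min R=1−1/(4·1/3)=0.2500>−1
Confirm numerically:
  x=-2.886: |R|=0.89033 <1
  x=-1.831: |R|=0.28652 <1
  x=-1.588: |R|=0.25258 <1
  x=-3.474: |R|=1.54889 >1
  x=-3.407: |R|=1.46222 >1
  x=-3.056: |R|=1.05705 >1
Stable set (-3.0000, 0).

z* = -3.0000.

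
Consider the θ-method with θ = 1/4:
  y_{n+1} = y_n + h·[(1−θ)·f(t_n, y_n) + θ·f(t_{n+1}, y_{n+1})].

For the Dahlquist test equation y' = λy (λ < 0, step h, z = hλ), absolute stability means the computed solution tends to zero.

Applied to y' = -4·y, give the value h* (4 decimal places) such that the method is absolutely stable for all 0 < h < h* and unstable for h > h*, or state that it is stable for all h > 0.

On y'=λy, z=hλ:
  y_{n+1} = y_n + z·[3/4·y_n + 1/4·y_{n+1}] ⇒ (1 − 1/4z)y_{n+1} = (1 + 3/4z)y_n
  R(z) = (1 + 3/4z)/(1 − 1/4z).

Solve |R(x)|<1 on ℝ⁻.
x=-0.74: |R|=0.3755
R=−1: 1+3/4x = −1+1/4x ⇒ -1/2x=2 ⇒ x=2/(-1/2)=-4.0000
Confirm numerically:
  x=-3.322: |R|=0.81480 <1
  x=-2.099: |R|=0.37662 <1
  x=-1.948: |R|=0.31002 <1
  x=-4.526: |R|=1.12339 >1
  x=-4.435: |R|=1.10314 >1
  x=-4.334: |R|=1.08015 >1
Interval (-4.0000, 0).

(-4.0000,0); λ=-4 ⇒ h* = (4)/4 = 1.0000.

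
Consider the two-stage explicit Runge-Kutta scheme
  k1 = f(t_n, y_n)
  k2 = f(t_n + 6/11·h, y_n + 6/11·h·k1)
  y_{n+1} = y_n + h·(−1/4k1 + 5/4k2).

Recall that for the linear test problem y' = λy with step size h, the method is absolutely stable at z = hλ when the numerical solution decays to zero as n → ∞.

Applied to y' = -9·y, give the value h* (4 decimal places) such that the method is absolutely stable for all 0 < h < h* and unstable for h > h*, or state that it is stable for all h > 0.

(-1.4667,0); λ=-9 ⇒ h* = (22/15)/9 = 0.1630.

Set f=λy, z=hλ:
  k1=λy_n ⇒ h·k1=z·y_n;  k2=λ(1+6/11z)y_n ⇒ h·k2=z(1+6/11z)y_n
  y_{n+1}/y_n = 1 − 1/4z + 5/4z(1+6/11z) = 1 + z + 15/22z²
  so R(z) = 1 + z + 15/22z².

Need |R(x)|<1, x<0.
x=-0.96: |R|=0.6684
R=1: x+15/22x²=0 ⇒ x=−22/15=-1.4667; min R=1−1/(4·15/22)=0.6333>−1
Confirm numerically:
  x=-1.416: |R|=0.95108 <1
  x=-1.089: |R|=0.71958 <1
  x=-0.824: |R|=0.63894 <1
  x=-0.624: |R|=0.64148 <1
  x=-2.006: |R|=1.73766 >1
  x=-1.714: |R|=1.28904 >1
So |R|<1 on (-1.4667, 0).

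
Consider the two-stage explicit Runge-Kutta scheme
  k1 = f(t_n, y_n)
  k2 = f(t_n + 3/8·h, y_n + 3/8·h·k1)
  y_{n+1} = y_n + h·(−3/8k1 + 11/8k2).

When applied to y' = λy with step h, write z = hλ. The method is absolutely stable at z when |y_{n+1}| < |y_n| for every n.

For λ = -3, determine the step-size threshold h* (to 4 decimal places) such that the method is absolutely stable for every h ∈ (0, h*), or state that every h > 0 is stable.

On y'=λy, z=hλ:
  k1=λy_n ⇒ h·k1=z·y_n;  k2=λ(1+3/8z)y_n ⇒ h·k2=z(1+3/8z)y_n
  y_{n+1}/y_n = 1 − 3/8z + 11/8z(1+3/8z) = 1 + z + 33/64z²
  R(z) = 1 + z + 33/64z².

Boundary: |R(x)|=1, x<0.
x=-1.25: |R|=0.5557
R=1: x+33/64x²=0 ⇒ x=−64/33=-1.9394; min R=1−1/(4·33/64)=0.5152>−1
Confirm numerically:
  x=-1.867: |R|=0.93031 <1
  x=-1.114: |R|=0.52589 <1
  x=-0.910: |R|=0.51699 <1
  x=-2.274: |R|=1.39234 >1
  x=-2.259: |R|=1.37228 >1
  x=-2.111: |R|=1.18679 >1
Stable set (-1.9394, 0).

(-1.9394,0); λ=-3 ⇒ h* = (64/33)/3 = 0.6465.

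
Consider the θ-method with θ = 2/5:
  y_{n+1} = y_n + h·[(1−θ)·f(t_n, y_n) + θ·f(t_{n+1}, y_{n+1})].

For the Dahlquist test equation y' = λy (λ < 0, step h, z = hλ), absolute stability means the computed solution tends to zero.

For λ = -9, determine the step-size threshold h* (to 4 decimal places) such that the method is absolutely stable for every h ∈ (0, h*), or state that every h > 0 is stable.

(-10.0000,0); λ=-9 ⇒ h* = (10)/9 = 1.1111.

Test eqn y'=λy, z=hλ:
  y_{n+1} = y_n + z·[3/5·y_n + 2/5·y_{n+1}] ⇒ (1 − 2/5z)y_{n+1} = (1 + 3/5z)y_n
  Hence R(z) = (1 + 3/5z)/(1 − 2/5z).

Boundary: |R(x)|=1, x<0.
x=-0.52: |R|=0.5695
R=−1: 1+3/5x = −1+2/5x ⇒ -1/5x=2 ⇒ x=2/(-1/5)=-10.0000
Confirm numerically:
  x=-6.211: |R|=0.78252 <1
  x=-4.951: |R|=0.66119 <1
  x=-4.780: |R|=0.64148 <1
  x=-10.455: |R|=1.01756 >1
  x=-10.441: |R|=1.01704 >1
  x=-10.080: |R|=1.00318 >1
Stable set (-10.0000, 0).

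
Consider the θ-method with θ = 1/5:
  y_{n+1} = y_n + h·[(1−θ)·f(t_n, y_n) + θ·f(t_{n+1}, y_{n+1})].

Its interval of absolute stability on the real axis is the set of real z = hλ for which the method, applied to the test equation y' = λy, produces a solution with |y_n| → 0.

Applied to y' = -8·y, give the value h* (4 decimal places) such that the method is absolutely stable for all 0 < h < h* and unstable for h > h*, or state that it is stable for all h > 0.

Test eqn y'=λy, z=hλ:
  y_{n+1} = y_n + z·[4/5·y_n + 1/5·y_{n+1}] ⇒ (1 − 1/5z)y_{n+1} = (1 + 4/5z)y_n
  ⇒ R(z) = (1 + 4/5z)/(1 − 1/5z).

Find x<0 with |R(x)|<1.
x=-0.82: |R|=0.2955
R=−1: 1+4/5x = −1+1/5x ⇒ -3/5x=2 ⇒ x=2/(-3/5)=-3.3333
Confirm numerically:
  x=-2.788: |R|=0.78993 <1
  x=-2.613: |R|=0.71614 <1
  x=-1.380: |R|=0.08150 <1
  x=-3.798: |R|=1.15845 >1
  x=-3.689: |R|=1.12280 >1
  x=-3.509: |R|=1.06193 >1
Stable set (-3.3333, 0).

(-3.3333,0); λ=-8 ⇒ h* = (10/3)/8 = 0.4167.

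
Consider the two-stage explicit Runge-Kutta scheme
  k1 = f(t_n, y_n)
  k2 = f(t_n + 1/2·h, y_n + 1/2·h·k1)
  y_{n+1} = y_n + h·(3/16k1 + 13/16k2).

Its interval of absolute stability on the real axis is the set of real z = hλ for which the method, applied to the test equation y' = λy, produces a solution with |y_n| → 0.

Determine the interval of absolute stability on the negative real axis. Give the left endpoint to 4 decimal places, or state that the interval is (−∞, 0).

Test eqn y'=λy, z=hλ:
  k1=λy_n ⇒ h·k1=z·y_n;  k2=λ(1+1/2z)y_n ⇒ h·k2=z(1+1/2z)y_n
  y_{n+1}/y_n = 1 + 3/16z + 13/16z(1+1/2z) = 1 + z + 13/32z²
  R(z) = 1 + z + 13/32z².

Boundary: |R(x)|=1, x<0.
x=-0.5: |R|=0.6016
R=1: x+13/32x²=0 ⇒ x=−32/13=-2.4615; min R=1−1/(4·13/32)=0.3846>−1
Confirm numerically:
  x=-1.964: |R|=0.60303 <1
  x=-1.717: |R|=0.48066 <1
  x=-1.383: |R|=0.39403 <1
  x=-2.901: |R|=1.51792 >1
  x=-2.710: |R|=1.27354 >1
  x=-2.483: |R|=1.02165 >1
So |R|<1 on (-2.4615, 0).

(-2.4615, 0).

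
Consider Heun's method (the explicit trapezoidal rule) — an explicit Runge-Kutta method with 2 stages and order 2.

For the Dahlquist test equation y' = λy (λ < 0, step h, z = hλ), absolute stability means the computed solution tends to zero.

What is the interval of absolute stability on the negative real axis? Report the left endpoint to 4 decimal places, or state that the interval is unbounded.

(-2.0000, 0).

Set f=λy, z=hλ:
  order 2, 2-stage ⇒ R(z)=1+z+z^2/2
  (e.g. R(-0.78)=0.52420, |R|=0.52420)

Boundary: |R(x)|=1, x<0.
x=-0.78: |R|=0.5242
|R(-1.52)|=0.6352 |R(-1.03)|=0.5005 |R(-0.56)|=0.5968
Bisect:
  x_lo=-2.4751 |R|=1.5879  x_hi=-0.3402 |R|=0.7177
  mid=-1.40766 |R|=0.58309 →hi
  mid=-1.94137 |R|=0.94309 →hi
  mid=-2.20823 |R|=1.22991 →lo
  mid=-2.07480 |R|=1.07760 →lo
  mid=-2.00809 |R|=1.00812 →lo
  mid=-1.97473 |R|=0.97505 →hi
  mid=-1.99141 |R|=0.99145 →hi
  mid=-1.99975 |R|=0.99975 →hi
  mid=-2.00392 |R|=1.00393 →lo
  ...
  [-2.00001,-1.99988] ⇒ x*=-2.0000
So |R|<1 on (-2.0000, 0).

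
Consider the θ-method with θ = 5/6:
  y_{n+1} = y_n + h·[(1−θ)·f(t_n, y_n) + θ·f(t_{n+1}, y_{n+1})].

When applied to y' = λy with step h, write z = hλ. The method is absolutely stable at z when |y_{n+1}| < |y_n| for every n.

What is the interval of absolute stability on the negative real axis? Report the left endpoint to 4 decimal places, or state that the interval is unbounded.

Set f=λy, z=hλ:
  y_{n+1} = y_n + z·[1/6·y_n + 5/6·y_{n+1}] ⇒ (1 − 5/6z)y_{n+1} = (1 + 1/6z)y_n
  Hence R(z) = (1 + 1/6z)/(1 − 5/6z).

Need |R(x)|<1, x<0.
x=-0.62: |R|=0.5912
x=-2: |R|=0.2500
x=-10: |R|=0.0714
x=-100: |R|=0.1858
θ=5/6≥1/2 ⇒ |1+1/6x|<|1−5/6x| ∀x<0 ⇒ interval (−∞,0).

(−∞, 0) — no finite endpoint.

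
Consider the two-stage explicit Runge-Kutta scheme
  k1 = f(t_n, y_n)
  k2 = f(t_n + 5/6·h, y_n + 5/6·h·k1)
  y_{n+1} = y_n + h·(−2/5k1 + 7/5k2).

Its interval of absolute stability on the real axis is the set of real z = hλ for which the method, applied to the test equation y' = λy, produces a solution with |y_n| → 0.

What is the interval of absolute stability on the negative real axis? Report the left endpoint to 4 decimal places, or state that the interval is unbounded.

With y'=λy (z=hλ):
  k1=λy_n ⇒ h·k1=z·y_n;  k2=λ(1+5/6z)y_n ⇒ h·k2=z(1+5/6z)y_n
  y_{n+1}/y_n = 1 − 2/5z + 7/5z(1+5/6z) = 1 + z + 7/6z²
  R(z) = 1 + z + 7/6z².

Need |R(x)|<1, x<0.
x=-1.46: |R|=2.0269
R=1: x+7/6x²=0 ⇒ x=−6/7=-0.8571; min R=1−1/(4·7/6)=0.7857>−1
Confirm numerically:
  x=-0.537: |R|=0.79943 <1
  x=-0.491: |R|=0.79026 <1
  x=-0.477: |R|=0.78845 <1
  x=-0.370: |R|=0.78972 <1
  x=-1.411: |R|=1.91174 >1
  x=-1.375: |R|=1.83073 >1
Stable set (-0.8571, 0).

(-0.8571, 0).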